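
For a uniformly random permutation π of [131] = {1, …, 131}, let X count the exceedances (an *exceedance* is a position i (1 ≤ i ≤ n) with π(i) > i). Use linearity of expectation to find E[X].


Write X = Σ_{i=1}^{131} X_i, where X_i = 1_{π(i) > i}.
For each fixed i, π(i) is uniform over {1, …, 131} (marginal of a uniform permutation), so P[π(i) > i] = (n − i)/n. Summing: Σ_{i=1}^{131} (n − i)/n = (0 + 1 + … + 130)/131 = 131(131 − 1)/(2·131) = (131 − 1)/2.
Hence E[X] = Σ_{i=1}^{131} (131 − i)/131 = 65 ≈ 65.000000.

E[X] = 65 = 65.000000.


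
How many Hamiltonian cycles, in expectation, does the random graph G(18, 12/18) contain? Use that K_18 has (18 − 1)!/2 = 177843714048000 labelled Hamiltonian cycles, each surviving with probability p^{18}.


K_18 has (18 − 1)!/2 = 177843714048000 labelled Hamiltonian cycles.
For each such Hamiltonian cycle H, let X_H = 1 if all 18 edges of H are present in G. Then P[X_H = 1] = p^{18} = (2/3)^{18} = 262144/387420489.
By linearity: E[X] = Σ_H E[X_H] = 177843714048000 · p^{18} = 177843714048000 · 262144/387420489 = 63951526166528000/531441.
Numerically: E[X] ≈ 1.20336e+11.

E[X] = 177843714048000 · (2/3)^{18} = 63951526166528000/531441 ≈ 1.20336e+11.


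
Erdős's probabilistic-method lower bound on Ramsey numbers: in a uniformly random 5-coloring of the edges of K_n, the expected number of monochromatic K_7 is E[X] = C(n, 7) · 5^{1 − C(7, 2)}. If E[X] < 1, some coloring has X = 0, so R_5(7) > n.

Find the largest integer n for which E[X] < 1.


We need C(n, 7) · 5^{1 − 21} < 1, i.e. C(n, 7) < 5^{21 − 1} = 95367431640625.
Check values of n near the boundary:
  n = 337: C(337, 7) = 91989916924632; 91989916924632 < 95367431640625? YES
  n = 338: C(338, 7) = 93935323022736; 93935323022736 < 95367431640625? YES
  n = 339: C(339, 7) = 95915887062372; 95915887062372 < 95367431640625? NO
The largest n with C(n, 7) < 95367431640625 is n = 338 (where E[X] = 93935323022736/95367431640625 ≈ 0.984983). Hence R_5(7) > 338, i.e. R_5(7) ≥ 339.

Largest n = 338; hence R_5(7) > 338.


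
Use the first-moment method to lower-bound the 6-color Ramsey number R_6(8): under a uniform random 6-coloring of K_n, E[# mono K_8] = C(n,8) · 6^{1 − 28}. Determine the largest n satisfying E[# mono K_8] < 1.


We need C(n, 8) · 6^{1 − 28} < 1, i.e. C(n, 8) < 6^{28 − 1} = 1023490369077469249536.
Check values of n near the boundary:
  n = 1592: C(1592, 8) = 1005480414540892933435; 1005480414540892933435 < 1023490369077469249536? YES
  n = 1593: C(1593, 8) = 1010555394551193970323; 1010555394551193970323 < 1023490369077469249536? YES
  n = 1594: C(1594, 8) = 1015652773590544255167; 1015652773590544255167 < 1023490369077469249536? YES
  n = 1595: C(1595, 8) = 1020772636343363633895; 1020772636343363633895 < 1023490369077469249536? YES
  n = 1596: C(1596, 8) = 1025915067760710553965; 1025915067760710553965 < 1023490369077469249536? NO
The largest n with C(n, 8) < 1023490369077469249536 is n = 1595 (where E[X] = 113419181815929292655/113721152119718805504 ≈ 0.9973). Hence R_6(8) > 1595, i.e. R_6(8) ≥ 1596.

Largest n = 1595; hence R_6(8) > 1595.


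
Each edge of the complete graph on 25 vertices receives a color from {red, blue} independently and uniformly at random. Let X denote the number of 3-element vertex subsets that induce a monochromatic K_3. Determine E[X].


Let X = Σ_S X_S over the C(25, 3) = 2300 subsets S of size 3, where X_S = 1 if the K_3 on S is monochromatic.
For a fixed S, the K_3 on S has C(3, 2) = 3 edges. P[all 3 edges red] = (1/2)^3, and likewise for blue, so P[monochromatic] = 2·(1/2)^3 = 2^{1 − 3} = 1/4.
Summing: E[X] = C(25, 3) · 2^{1 − 3} = 2300 · 1/4 = 575.
Numerically: E[X] ≈ 575.000000.

E[X] = C(25,3)·2^(1−C(3,2)) = 575 ≈ 575.000000.


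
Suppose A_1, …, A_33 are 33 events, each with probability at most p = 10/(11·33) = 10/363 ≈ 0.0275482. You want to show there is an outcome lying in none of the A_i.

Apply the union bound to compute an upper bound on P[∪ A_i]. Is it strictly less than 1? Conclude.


Union bound: P[∪_{i=1}^{33} A_i] ≤ Σ_i P[A_i] ≤ 33·p = 33·(10/363) = 10/11.
Numerically: 10/11 ≈ 0.9090909.
Is 10/11 < 1? YES.
Since P[∪ A_i] ≤ 10/11 < 1, the complement has P[∩ A_i^c] ≥ 1 − 10/11 = 1/11 > 0, so some outcome avoids every A_i.

33·p = 10/11 ≈ 0.9090909; existence CERTIFIED by the union bound.


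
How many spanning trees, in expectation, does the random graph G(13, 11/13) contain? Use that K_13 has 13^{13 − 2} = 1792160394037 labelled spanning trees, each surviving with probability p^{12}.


K_13 has 13^{13 − 2} = 1792160394037 labelled spanning trees.
For each such spanning tree H, let X_H = 1 if all 12 edges of H are present in G. Then P[X_H = 1] = p^{12} = (11/13)^{12} = 3138428376721/23298085122481.
By linearity: E[X] = Σ_H E[X_H] = 1792160394037 · p^{12} = 1792160394037 · 3138428376721/23298085122481 = 3138428376721/13.
Numerically: E[X] ≈ 2.414e+11.

E[X] = 1792160394037 · (11/13)^{12} = 3138428376721/13 ≈ 2.414e+11.


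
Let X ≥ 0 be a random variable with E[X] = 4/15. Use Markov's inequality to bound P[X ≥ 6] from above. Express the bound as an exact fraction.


μ = E[X] = 4/15, a = 6.
Markov: P[X ≥ 6] ≤ μ/a = (4/15)/6 = 2/45.
Numerically: ≈ 0.04444.
(Since a = 6 > μ = 0.26667, the bound 2/45 is < 1 and informative.)

P[X ≥ 6] ≤ 2/45 ≈ 0.04444.


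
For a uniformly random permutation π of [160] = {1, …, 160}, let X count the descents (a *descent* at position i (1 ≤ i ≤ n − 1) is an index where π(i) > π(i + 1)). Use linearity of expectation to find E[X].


Write X = Σ X_I over i = 1, …, 159, with X_I the indicator of one descent.
There are 159 indicators.
For each fixed i, the pair (π(i), π(i+1)) is a uniformly random ordered pair of distinct values from {1, …, 160}; by symmetry P[π(i) > π(i+1)] = 1/2.
By linearity: E[X] = 159 · (1/2) = (160 − 1) · (1/2) = 159/2 ≈ 79.50000.

E[X] = 159/2 = 79.50000.


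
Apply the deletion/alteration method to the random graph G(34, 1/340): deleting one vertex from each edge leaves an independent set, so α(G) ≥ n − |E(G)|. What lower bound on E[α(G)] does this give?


E[|E(G)|] = C(34, 2)·p = 561 · (1/340) = 33/20.
E[α(G)] ≥ n − E[|E(G)|] = 34 − 33/20 = 647/20.
Numerically: ≈ 32.35000.
(This is only a lower bound; the true E[α(G)] may be larger.)

E[α(G)] ≥ 647/20 ≈ 32.35000.


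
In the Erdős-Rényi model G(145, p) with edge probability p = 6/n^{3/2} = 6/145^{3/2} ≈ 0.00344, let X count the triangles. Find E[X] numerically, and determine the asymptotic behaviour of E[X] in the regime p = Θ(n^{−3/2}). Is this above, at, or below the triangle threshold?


Number of potential triangles: C(145, 3) = 497640.
Each occurs with probability p³ ≈ (0.00344)³ ≈ 4.05787e-08.
By linearity: E[X] = C(145, 3)·p³ ≈ 497640 · 4.05787e-08 ≈ 0.020.
Since α = 3/2 > 1, p = c/n^{3/2} = o(1/n) is below the triangle threshold p ~ 1/n. Asymptotically E[X] ~ (c³/6)·n^{3(1−α)} = (6³/6)·n^{-1.5} → 0, so by Markov's inequality G has no triangles w.h.p.

E[X] ≈ 0.020; in regime p = Θ(1/n^{3/2}) E[X] tends to 0 (below the triangle threshold p ~ 1/n).


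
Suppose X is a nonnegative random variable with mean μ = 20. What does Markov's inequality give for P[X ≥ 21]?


μ = E[X] = 20, a = 21.
Markov: P[X ≥ 21] ≤ μ/a = (20)/21 = 20/21.
Numerically: ≈ 0.9524.
(Since a = 21 > μ = 20.0000, the bound 20/21 is < 1 and informative.)

P[X ≥ 21] ≤ 20/21 ≈ 0.9524.


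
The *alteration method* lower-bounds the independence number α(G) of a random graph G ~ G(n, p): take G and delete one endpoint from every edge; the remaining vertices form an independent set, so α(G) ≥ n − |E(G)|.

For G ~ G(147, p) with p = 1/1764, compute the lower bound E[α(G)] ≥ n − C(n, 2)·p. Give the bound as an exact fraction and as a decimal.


E[|E(G)|] = C(147, 2)·p = 10731 · (1/1764) = 73/12.
E[α(G)] ≥ n − E[|E(G)|] = 147 − 73/12 = 1691/12.
Numerically: ≈ 140.9167.
(This is only a lower bound; the true E[α(G)] may be larger.)

E[α(G)] ≥ 1691/12 ≈ 140.9167.


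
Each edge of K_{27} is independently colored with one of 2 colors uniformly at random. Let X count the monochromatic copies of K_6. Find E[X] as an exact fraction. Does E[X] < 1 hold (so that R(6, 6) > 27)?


E[X] = C(27, 6) · 2^{1 − 15} = 296010 · 2^{−14} = 296010/16384.
As a reduced fraction: E[X] = 148005/8192 ≈ 18.0670166.
Is E[X] < 1? NO.
Since E[X] ≥ 1, the first-moment bound is inconclusive at n = 27; it does NOT by itself certify R(6, 6) > 27.

E[X] = 148005/8192 ≈ 18.0670166; E[X] ≥ 1; first-moment method inconclusive here.


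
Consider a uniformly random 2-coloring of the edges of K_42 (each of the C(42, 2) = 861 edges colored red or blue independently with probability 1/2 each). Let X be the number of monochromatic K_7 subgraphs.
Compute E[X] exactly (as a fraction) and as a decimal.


Let X = Σ_S X_S over the C(42, 7) = 26978328 subsets S of size 7, where X_S = 1 if the K_7 on S is monochromatic.
For a fixed S, the K_7 on S has C(7, 2) = 21 edges. P[all 21 edges red] = (1/2)^21, and likewise for blue, so P[monochromatic] = 2·(1/2)^21 = 2^{1 − 21} = 1/1048576.
By linearity: E[X] = C(42, 7) · 2^{1 − 21} = 26978328 · 1/1048576 = 3372291/131072.
Numerically: E[X] ≈ 25.728539.

E[X] = C(42,7)·2^(1−C(7,2)) = 3372291/131072 ≈ 25.728539.


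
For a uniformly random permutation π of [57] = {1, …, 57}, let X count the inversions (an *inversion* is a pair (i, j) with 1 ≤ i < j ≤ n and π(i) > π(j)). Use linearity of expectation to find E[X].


Write X = Σ X_I over the C(57, 2) = 1596 pairs i < j, with X_I the indicator of one inversion.
There are 1596 indicators.
For each fixed pair i < j, the values π(i) and π(j) are two distinct elements of {1, …, 57} in uniformly random order; by symmetry P[π(i) > π(j)] = 1/2.
By linearity: E[X] = 1596 · (1/2) = C(57, 2) · (1/2) = 1596/2 = 798 ≈ 798.0000.

E[X] = 798 = 798.0000.


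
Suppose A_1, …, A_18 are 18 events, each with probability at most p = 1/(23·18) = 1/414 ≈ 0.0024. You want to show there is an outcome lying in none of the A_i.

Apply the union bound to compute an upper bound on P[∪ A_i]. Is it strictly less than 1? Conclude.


Union bound: P[∪_{i=1}^{18} A_i] ≤ Σ_i P[A_i] ≤ 18·p = 18·(1/414) = 1/23.
Numerically: 1/23 ≈ 0.0435.
Is 1/23 < 1? YES.
Since P[∪ A_i] ≤ 1/23 < 1, the complement has P[∩ A_i^c] ≥ 1 − 1/23 = 22/23 > 0, so some outcome avoids every A_i.

18·p = 1/23 ≈ 0.0435; existence CERTIFIED by the union bound.


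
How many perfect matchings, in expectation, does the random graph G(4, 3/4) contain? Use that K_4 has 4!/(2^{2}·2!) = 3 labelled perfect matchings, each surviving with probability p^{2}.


K_4 has 4!/(2^{2}·2!) = 3 labelled perfect matchings.
For each such perfect matching H, let X_H = 1 if all 2 edges of H are present in G. Then P[X_H = 1] = p^{2} = (3/4)^{2} = 9/16.
Summing the indicators: E[X] = Σ_H E[X_H] = 3 · p^{2} = 3 · 9/16 = 27/16.
Numerically: E[X] ≈ 1.69.

E[X] = 3 · (3/4)^{2} = 27/16 ≈ 1.69.


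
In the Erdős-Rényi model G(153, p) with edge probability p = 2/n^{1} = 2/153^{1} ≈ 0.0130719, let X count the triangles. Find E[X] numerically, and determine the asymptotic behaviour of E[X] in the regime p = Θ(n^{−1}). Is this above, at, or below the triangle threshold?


Number of potential triangles: C(153, 3) = 585276.
Each occurs with probability p³ ≈ (0.0130719)³ ≈ 2.23365294e-06.
By linearity: E[X] = C(153, 3)·p³ ≈ 585276 · 2.23365294e-06 ≈ 1.307303.
Here α = 1, so p = 2/n is exactly at the triangle threshold p ~ 1/n. Asymptotically E[X] → c³/6 = 2³/6 = 4/3 ≈ 1.333333, a bounded constant. In this regime the triangle count is asymptotically Poisson(c³/6).

E[X] ≈ 1.307303; in regime p = Θ(1/n^{1}) E[X] stays bounded (at the triangle threshold p ~ 1/n).


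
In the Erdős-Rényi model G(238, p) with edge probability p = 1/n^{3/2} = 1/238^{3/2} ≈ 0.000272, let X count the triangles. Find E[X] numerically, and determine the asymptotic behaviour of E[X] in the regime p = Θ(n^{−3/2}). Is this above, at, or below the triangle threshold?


Number of potential triangles: C(238, 3) = 2218636.
Each occurs with probability p³ ≈ (0.000272)³ ≈ 2.02024e-11.
By linearity: E[X] = C(238, 3)·p³ ≈ 2218636 · 2.02024e-11 ≈ 0.000.
Since α = 3/2 > 1, p = c/n^{3/2} = o(1/n) is below the triangle threshold p ~ 1/n. Asymptotically E[X] ~ (c³/6)·n^{3(1−α)} = (1³/6)·n^{-1.5} → 0, so by Markov's inequality G has no triangles w.h.p.

E[X] ≈ 0.000; in regime p = Θ(1/n^{3/2}) E[X] tends to 0 (below the triangle threshold p ~ 1/n).


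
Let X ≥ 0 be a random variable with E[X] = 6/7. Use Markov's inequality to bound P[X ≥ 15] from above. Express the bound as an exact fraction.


μ = E[X] = 6/7, a = 15.
Markov: P[X ≥ 15] ≤ μ/a = (6/7)/15 = 2/35.
Numerically: ≈ 0.0571.
(Since a = 15 > μ = 0.8571, the bound 2/35 is < 1 and informative.)

P[X ≥ 15] ≤ 2/35 ≈ 0.0571.


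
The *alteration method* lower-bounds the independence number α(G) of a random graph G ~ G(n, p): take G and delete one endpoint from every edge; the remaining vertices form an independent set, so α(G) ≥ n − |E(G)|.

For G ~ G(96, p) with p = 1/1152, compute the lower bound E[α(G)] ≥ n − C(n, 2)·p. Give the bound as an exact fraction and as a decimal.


E[|E(G)|] = C(96, 2)·p = 4560 · (1/1152) = 95/24.
E[α(G)] ≥ n − E[|E(G)|] = 96 − 95/24 = 2209/24.
Numerically: ≈ 92.042.
(This is only a lower bound; the true E[α(G)] may be larger.)

E[α(G)] ≥ 2209/24 ≈ 92.042.


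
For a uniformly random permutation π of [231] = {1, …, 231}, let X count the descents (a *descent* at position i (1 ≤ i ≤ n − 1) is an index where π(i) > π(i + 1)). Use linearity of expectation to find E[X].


Write X = Σ X_I over i = 1, …, 230, with X_I the indicator of one descent.
There are 230 indicators.
For each fixed i, the pair (π(i), π(i+1)) is a uniformly random ordered pair of distinct values from {1, …, 231}; by symmetry P[π(i) > π(i+1)] = 1/2.
By linearity: E[X] = 230 · (1/2) = (231 − 1) · (1/2) = 115 ≈ 115.0000.

E[X] = 115 = 115.0000.


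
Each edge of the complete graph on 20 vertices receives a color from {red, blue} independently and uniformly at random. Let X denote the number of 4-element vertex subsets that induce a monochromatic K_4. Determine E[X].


Let X = Σ_S X_S over the C(20, 4) = 4845 subsets S of size 4, where X_S = 1 if the K_4 on S is monochromatic.
For a fixed S, the K_4 on S has C(4, 2) = 6 edges. P[all 6 edges red] = (1/2)^6, and likewise for blue, so P[monochromatic] = 2·(1/2)^6 = 2^{1 − 6} = 1/32.
Summing: E[X] = C(20, 4) · 2^{1 − 6} = 4845 · 1/32 = 4845/32.
Numerically: E[X] ≈ 151.406250.

E[X] = C(20,4)·2^(1−C(4,2)) = 4845/32 ≈ 151.406250.


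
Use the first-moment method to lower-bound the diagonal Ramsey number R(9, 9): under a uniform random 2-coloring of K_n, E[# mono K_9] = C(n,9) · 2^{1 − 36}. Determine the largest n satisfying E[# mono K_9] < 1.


We need C(n, 9) · 2^{1 − 36} < 1, i.e. C(n, 9) < 2^{36 − 1} = 34359738368.
Check values of n near the boundary:
  n = 63: C(63, 9) = 23667689815; 23667689815 < 34359738368? YES
  n = 64: C(64, 9) = 27540584512; 27540584512 < 34359738368? YES
  n = 65: C(65, 9) = 31966749880; 31966749880 < 34359738368? YES
  n = 66: C(66, 9) = 37014131440; 37014131440 < 34359738368? NO
  n = 67: C(67, 9) = 42757703560; 42757703560 < 34359738368? NO
The largest n with C(n, 9) < 34359738368 is n = 65 (where E[X] = 3995843735/4294967296 ≈ 0.9303549). Hence R(9, 9) > 65, i.e. R(9, 9) ≥ 66.

Largest n = 65; hence R(9, 9) > 65.


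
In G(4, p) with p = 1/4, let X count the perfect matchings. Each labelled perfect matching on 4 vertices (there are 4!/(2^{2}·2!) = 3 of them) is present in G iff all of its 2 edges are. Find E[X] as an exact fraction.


K_4 has 4!/(2^{2}·2!) = 3 labelled perfect matchings.
For each such perfect matching H, let X_H = 1 if all 2 edges of H are present in G. Then P[X_H = 1] = p^{2} = (1/4)^{2} = 1/16.
Summing the indicators: E[X] = Σ_H E[X_H] = 3 · p^{2} = 3 · 1/16 = 3/16.
Numerically: E[X] ≈ 0.1875.

E[X] = 3 · (1/4)^{2} = 3/16 ≈ 0.1875.


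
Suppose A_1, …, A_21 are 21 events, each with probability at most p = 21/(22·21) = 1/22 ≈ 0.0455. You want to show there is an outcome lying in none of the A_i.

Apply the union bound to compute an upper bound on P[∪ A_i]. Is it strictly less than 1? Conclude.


Union bound: P[∪_{i=1}^{21} A_i] ≤ Σ_i P[A_i] ≤ 21·p = 21·(1/22) = 21/22.
Numerically: 21/22 ≈ 0.9545.
Is 21/22 < 1? YES.
Since P[∪ A_i] ≤ 21/22 < 1, the complement has P[∩ A_i^c] ≥ 1 − 21/22 = 1/22 > 0, so some outcome avoids every A_i.

21·p = 21/22 ≈ 0.9545; existence CERTIFIED by the union bound.


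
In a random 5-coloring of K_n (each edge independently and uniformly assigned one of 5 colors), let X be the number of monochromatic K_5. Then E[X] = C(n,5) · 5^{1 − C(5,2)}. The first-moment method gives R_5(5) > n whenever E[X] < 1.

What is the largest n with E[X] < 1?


We need C(n, 5) · 5^{1 − 10} < 1, i.e. C(n, 5) < 5^{10 − 1} = 1953125.
Check values of n near the boundary:
  n = 44: C(44, 5) = 1086008; 1086008 < 1953125? YES
  n = 45: C(45, 5) = 1221759; 1221759 < 1953125? YES
  n = 46: C(46, 5) = 1370754; 1370754 < 1953125? YES
  n = 47: C(47, 5) = 1533939; 1533939 < 1953125? YES
  n = 48: C(48, 5) = 1712304; 1712304 < 1953125? YES
  n = 49: C(49, 5) = 1906884; 1906884 < 1953125? YES
  n = 50: C(50, 5) = 2118760; 2118760 < 1953125? NO
  n = 51: C(51, 5) = 2349060; 2349060 < 1953125? NO
The largest n with C(n, 5) < 1953125 is n = 49 (where E[X] = 1906884/1953125 ≈ 0.9763246). Hence R_5(5) > 49, i.e. R_5(5) ≥ 50.

Largest n = 49; hence R_5(5) > 49.


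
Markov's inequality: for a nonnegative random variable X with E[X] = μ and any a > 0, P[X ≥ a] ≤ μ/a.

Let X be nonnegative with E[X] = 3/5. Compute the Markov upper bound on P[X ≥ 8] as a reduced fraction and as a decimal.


μ = E[X] = 3/5, a = 8.
Markov: P[X ≥ 8] ≤ μ/a = (3/5)/8 = 3/40.
Numerically: ≈ 0.075.
(Since a = 8 > μ = 0.600, the bound 3/40 is < 1 and informative.)

P[X ≥ 8] ≤ 3/40 ≈ 0.075.


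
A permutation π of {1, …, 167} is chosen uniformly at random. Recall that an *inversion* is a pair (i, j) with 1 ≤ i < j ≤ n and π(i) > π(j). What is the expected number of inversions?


Write X = Σ X_I over the C(167, 2) = 13861 pairs i < j, with X_I the indicator of one inversion.
There are 13861 indicators.
For each fixed pair i < j, the values π(i) and π(j) are two distinct elements of {1, …, 167} in uniformly random order; by symmetry P[π(i) > π(j)] = 1/2.
By linearity: E[X] = 13861 · (1/2) = C(167, 2) · (1/2) = 13861/2 = 13861/2 ≈ 6930.5000.

E[X] = 13861/2 = 6930.5000.


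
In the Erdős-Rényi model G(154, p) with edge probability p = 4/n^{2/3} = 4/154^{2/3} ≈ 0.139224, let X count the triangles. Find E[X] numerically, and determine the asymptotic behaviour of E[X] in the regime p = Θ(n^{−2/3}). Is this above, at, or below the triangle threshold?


Number of potential triangles: C(154, 3) = 596904.
Each occurs with probability p³ ≈ (0.139224)³ ≈ 2.69860010e-03.
By linearity: E[X] = C(154, 3)·p³ ≈ 596904 · 2.69860010e-03 ≈ 1610.805195.
Since α = 2/3 < 1, p = c/n^{2/3} ≫ 1/n is above the triangle threshold p ~ 1/n. Asymptotically E[X] ~ (c³/6)·n^{3(1−α)} = (4³/6)·n^{1} → ∞; triangles are abundant w.h.p.

E[X] ≈ 1610.805195; in regime p = Θ(1/n^{2/3}) E[X] diverges (above the triangle threshold p ~ 1/n).


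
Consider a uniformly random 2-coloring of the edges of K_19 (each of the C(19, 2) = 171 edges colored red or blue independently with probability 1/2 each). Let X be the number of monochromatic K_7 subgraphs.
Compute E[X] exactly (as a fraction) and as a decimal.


Let X = Σ_S X_S over the C(19, 7) = 50388 subsets S of size 7, where X_S = 1 if the K_7 on S is monochromatic.
For a fixed S, the K_7 on S has C(7, 2) = 21 edges. P[all 21 edges red] = (1/2)^21, and likewise for blue, so P[monochromatic] = 2·(1/2)^21 = 2^{1 − 21} = 1/1048576.
By linearity of expectation: E[X] = C(19, 7) · 2^{1 − 21} = 50388 · 1/1048576 = 12597/262144.
Numerically: E[X] ≈ 0.048054.

E[X] = C(19,7)·2^(1−C(7,2)) = 12597/262144 ≈ 0.048054.


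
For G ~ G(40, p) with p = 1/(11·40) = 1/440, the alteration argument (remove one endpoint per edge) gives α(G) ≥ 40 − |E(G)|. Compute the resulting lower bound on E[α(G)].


E[|E(G)|] = C(40, 2)·p = 780 · (1/440) = 39/22.
E[α(G)] ≥ n − E[|E(G)|] = 40 − 39/22 = 841/22.
Numerically: ≈ 38.2273.
(This is only a lower bound; the true E[α(G)] may be larger.)

E[α(G)] ≥ 841/22 ≈ 38.2273.


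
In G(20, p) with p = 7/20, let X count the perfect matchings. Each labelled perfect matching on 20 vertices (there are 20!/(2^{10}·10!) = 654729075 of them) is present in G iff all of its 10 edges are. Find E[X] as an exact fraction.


K_20 has 20!/(2^{10}·10!) = 654729075 labelled perfect matchings.
For each such perfect matching H, let X_H = 1 if all 10 edges of H are present in G. Then P[X_H = 1] = p^{10} = (7/20)^{10} = 282475249/10240000000000.
Summing the indicators: E[X] = Σ_H E[X_H] = 654729075 · p^{10} = 654729075 · 282475249/10240000000000 = 7397790339526587/409600000000.
Numerically: E[X] ≈ 18061.

E[X] = 654729075 · (7/20)^{10} = 7397790339526587/409600000000 ≈ 18061.


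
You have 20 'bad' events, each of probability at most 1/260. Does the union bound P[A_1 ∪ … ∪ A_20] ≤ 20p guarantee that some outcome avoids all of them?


Union bound: P[∪_{i=1}^{20} A_i] ≤ Σ_i P[A_i] ≤ 20·p = 20·(1/260) = 1/13.
Numerically: 1/13 ≈ 0.07692.
Is 1/13 < 1? YES.
Since P[∪ A_i] ≤ 1/13 < 1, the complement has P[∩ A_i^c] ≥ 1 − 1/13 = 12/13 > 0, so some outcome avoids every A_i.

20·p = 1/13 ≈ 0.07692; existence CERTIFIED by the union bound.


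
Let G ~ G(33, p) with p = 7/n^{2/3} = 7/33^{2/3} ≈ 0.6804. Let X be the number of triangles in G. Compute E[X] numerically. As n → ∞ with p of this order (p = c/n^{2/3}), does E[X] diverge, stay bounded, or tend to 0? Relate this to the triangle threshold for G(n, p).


Number of potential triangles: C(33, 3) = 5456.
Each occurs with probability p³ ≈ (0.6804)³ ≈ 3.149679e-01.
By linearity: E[X] = C(33, 3)·p³ ≈ 5456 · 3.149679e-01 ≈ 1718.4646.
Since α = 2/3 < 1, p = c/n^{2/3} ≫ 1/n is above the triangle threshold p ~ 1/n. Asymptotically E[X] ~ (c³/6)·n^{3(1−α)} = (7³/6)·n^{1} → ∞; triangles are abundant w.h.p.

E[X] ≈ 1718.4646; in regime p = Θ(1/n^{2/3}) E[X] diverges (above the triangle threshold p ~ 1/n).


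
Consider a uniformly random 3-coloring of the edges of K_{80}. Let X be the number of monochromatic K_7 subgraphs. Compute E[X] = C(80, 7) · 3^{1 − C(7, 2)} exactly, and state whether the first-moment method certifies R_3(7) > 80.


E[X] = C(80, 7) · 3^{1 − 21} = 3176716400 · 3^{−20} = 3176716400/3486784401.
As a reduced fraction: E[X] = 3176716400/3486784401 ≈ 0.911073.
Is E[X] < 1? YES.
Since E[X] < 1, there exists a 3-coloring of K_{80} with no monochromatic K_7; hence R_3(7) > 80.

E[X] = 3176716400/3486784401 ≈ 0.911073; E[X] < 1, so R_3(7) > 80.


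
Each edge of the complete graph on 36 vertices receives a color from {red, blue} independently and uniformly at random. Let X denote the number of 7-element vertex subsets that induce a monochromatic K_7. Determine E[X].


Let X = Σ_S X_S over the C(36, 7) = 8347680 subsets S of size 7, where X_S = 1 if the K_7 on S is monochromatic.
For a fixed S, the K_7 on S has C(7, 2) = 21 edges. P[all 21 edges red] = (1/2)^21, and likewise for blue, so P[monochromatic] = 2·(1/2)^21 = 2^{1 − 21} = 1/1048576.
By linearity of expectation: E[X] = C(36, 7) · 2^{1 − 21} = 8347680 · 1/1048576 = 260865/32768.
Numerically: E[X] ≈ 7.96097.

E[X] = C(36,7)·2^(1−C(7,2)) = 260865/32768 ≈ 7.96097.


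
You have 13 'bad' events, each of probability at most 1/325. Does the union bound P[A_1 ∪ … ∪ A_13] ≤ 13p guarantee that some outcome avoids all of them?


Union bound: P[∪_{i=1}^{13} A_i] ≤ Σ_i P[A_i] ≤ 13·p = 13·(1/325) = 1/25.
Numerically: 1/25 ≈ 0.040.
Is 1/25 < 1? YES.
Since P[∪ A_i] ≤ 1/25 < 1, the complement has P[∩ A_i^c] ≥ 1 − 1/25 = 24/25 > 0, so some outcome avoids every A_i.

13·p = 1/25 ≈ 0.040; existence CERTIFIED by the union bound.


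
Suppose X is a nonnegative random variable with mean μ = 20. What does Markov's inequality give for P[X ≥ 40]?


μ = E[X] = 20, a = 40.
Markov: P[X ≥ 40] ≤ μ/a = (20)/40 = 1/2.
Numerically: ≈ 0.500000.
(Since a = 40 > μ = 20.000000, the bound 1/2 is < 1 and informative.)

P[X ≥ 40] ≤ 1/2 ≈ 0.500000.


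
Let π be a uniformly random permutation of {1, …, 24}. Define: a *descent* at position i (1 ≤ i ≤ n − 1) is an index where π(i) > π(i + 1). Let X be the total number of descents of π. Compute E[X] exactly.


Write X = Σ X_I over i = 1, …, 23, with X_I the indicator of one descent.
There are 23 indicators.
For each fixed i, the pair (π(i), π(i+1)) is a uniformly random ordered pair of distinct values from {1, …, 24}; by symmetry P[π(i) > π(i+1)] = 1/2.
By linearity: E[X] = 23 · (1/2) = (24 − 1) · (1/2) = 23/2 ≈ 11.50000.

E[X] = 23/2 = 11.50000.


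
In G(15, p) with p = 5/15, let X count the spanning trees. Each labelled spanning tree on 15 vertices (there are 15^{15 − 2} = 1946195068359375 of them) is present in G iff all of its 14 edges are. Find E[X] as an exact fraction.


K_15 has 15^{15 − 2} = 1946195068359375 labelled spanning trees.
For each such spanning tree H, let X_H = 1 if all 14 edges of H are present in G. Then P[X_H = 1] = p^{14} = (1/3)^{14} = 1/4782969.
Summing the indicators: E[X] = Σ_H E[X_H] = 1946195068359375 · p^{14} = 1946195068359375 · 1/4782969 = 1220703125/3.
Numerically: E[X] ≈ 4.069e+08.

E[X] = 1946195068359375 · (1/3)^{14} = 1220703125/3 ≈ 4.069e+08.


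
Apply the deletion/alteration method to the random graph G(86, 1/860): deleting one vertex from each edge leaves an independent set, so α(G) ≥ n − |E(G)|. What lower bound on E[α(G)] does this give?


E[|E(G)|] = C(86, 2)·p = 3655 · (1/860) = 17/4.
E[α(G)] ≥ n − E[|E(G)|] = 86 − 17/4 = 327/4.
Numerically: ≈ 81.750000.
(This is only a lower bound; the true E[α(G)] may be larger.)

E[α(G)] ≥ 327/4 ≈ 81.750000.


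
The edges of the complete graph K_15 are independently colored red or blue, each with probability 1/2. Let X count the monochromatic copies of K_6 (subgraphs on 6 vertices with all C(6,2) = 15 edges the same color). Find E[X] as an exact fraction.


Let X = Σ_S X_S over the C(15, 6) = 5005 subsets S of size 6, where X_S = 1 if the K_6 on S is monochromatic.
For a fixed S, the K_6 on S has C(6, 2) = 15 edges. P[all 15 edges red] = (1/2)^15, and likewise for blue, so P[monochromatic] = 2·(1/2)^15 = 2^{1 − 15} = 1/16384.
By linearity: E[X] = C(15, 6) · 2^{1 − 15} = 5005 · 1/16384 = 5005/16384.
Numerically: E[X] ≈ 0.305.

E[X] = C(15,6)·2^(1−C(6,2)) = 5005/16384 ≈ 0.305.


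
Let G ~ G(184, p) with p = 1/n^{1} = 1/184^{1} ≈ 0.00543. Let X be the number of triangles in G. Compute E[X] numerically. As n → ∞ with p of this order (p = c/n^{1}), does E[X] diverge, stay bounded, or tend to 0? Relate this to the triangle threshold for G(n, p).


Number of potential triangles: C(184, 3) = 1021384.
Each occurs with probability p³ ≈ (0.00543)³ ≈ 1.60526e-07.
By linearity: E[X] = C(184, 3)·p³ ≈ 1021384 · 1.60526e-07 ≈ 0.164.
Here α = 1, so p = 1/n is exactly at the triangle threshold p ~ 1/n. Asymptotically E[X] → c³/6 = 1³/6 = 1/6 ≈ 0.167, a bounded constant. In this regime the triangle count is asymptotically Poisson(c³/6).

E[X] ≈ 0.164; in regime p = Θ(1/n^{1}) E[X] stays bounded (at the triangle threshold p ~ 1/n).


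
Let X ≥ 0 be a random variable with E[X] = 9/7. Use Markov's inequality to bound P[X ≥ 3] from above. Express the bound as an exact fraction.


μ = E[X] = 9/7, a = 3.
Markov: P[X ≥ 3] ≤ μ/a = (9/7)/3 = 3/7.
Numerically: ≈ 0.42857.
(Since a = 3 > μ = 1.28571, the bound 3/7 is < 1 and informative.)

P[X ≥ 3] ≤ 3/7 ≈ 0.42857.


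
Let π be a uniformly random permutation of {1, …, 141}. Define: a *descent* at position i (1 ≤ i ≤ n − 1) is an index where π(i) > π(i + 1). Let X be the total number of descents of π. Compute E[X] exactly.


Write X = Σ X_I over i = 1, …, 140, with X_I the indicator of one descent.
There are 140 indicators.
For each fixed i, the pair (π(i), π(i+1)) is a uniformly random ordered pair of distinct values from {1, …, 141}; by symmetry P[π(i) > π(i+1)] = 1/2.
By linearity: E[X] = 140 · (1/2) = (141 − 1) · (1/2) = 70 ≈ 70.000000.

E[X] = 70 = 70.000000.


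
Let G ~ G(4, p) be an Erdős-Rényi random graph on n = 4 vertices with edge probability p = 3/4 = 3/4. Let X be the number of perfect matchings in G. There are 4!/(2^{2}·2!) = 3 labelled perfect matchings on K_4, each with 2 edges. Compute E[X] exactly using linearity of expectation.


K_4 has 4!/(2^{2}·2!) = 3 labelled perfect matchings.
For each such perfect matching H, let X_H = 1 if all 2 edges of H are present in G. Then P[X_H = 1] = p^{2} = (3/4)^{2} = 9/16.
By linearity: E[X] = Σ_H E[X_H] = 3 · p^{2} = 3 · 9/16 = 27/16.
Numerically: E[X] ≈ 1.69.

E[X] = 3 · (3/4)^{2} = 27/16 ≈ 1.69.


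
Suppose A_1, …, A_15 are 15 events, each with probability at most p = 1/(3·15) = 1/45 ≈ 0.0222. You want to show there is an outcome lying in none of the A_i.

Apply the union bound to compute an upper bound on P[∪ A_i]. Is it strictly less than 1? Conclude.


Union bound: P[∪_{i=1}^{15} A_i] ≤ Σ_i P[A_i] ≤ 15·p = 15·(1/45) = 1/3.
Numerically: 1/3 ≈ 0.3333.
Is 1/3 < 1? YES.
Since P[∪ A_i] ≤ 1/3 < 1, the complement has P[∩ A_i^c] ≥ 1 − 1/3 = 2/3 > 0, so some outcome avoids every A_i.

15·p = 1/3 ≈ 0.3333; existence CERTIFIED by the union bound.


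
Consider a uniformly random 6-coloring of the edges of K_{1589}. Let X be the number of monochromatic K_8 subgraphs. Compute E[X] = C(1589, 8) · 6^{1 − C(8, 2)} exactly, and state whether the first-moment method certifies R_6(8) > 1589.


E[X] = C(1589, 8) · 6^{1 − 28} = 990389025825605844438 · 6^{−27} = 990389025825605844438/1023490369077469249536.
As a reduced fraction: E[X] = 165064837637600974073/170581728179578208256 ≈ 0.967658.
Is E[X] < 1? YES.
Since E[X] < 1, there exists a 6-coloring of K_{1589} with no monochromatic K_8; hence R_6(8) > 1589.

E[X] = 165064837637600974073/170581728179578208256 ≈ 0.967658; E[X] < 1, so R_6(8) > 1589.


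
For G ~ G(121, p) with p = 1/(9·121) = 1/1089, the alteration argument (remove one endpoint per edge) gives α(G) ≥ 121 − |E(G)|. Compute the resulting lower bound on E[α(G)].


E[|E(G)|] = C(121, 2)·p = 7260 · (1/1089) = 20/3.
E[α(G)] ≥ n − E[|E(G)|] = 121 − 20/3 = 343/3.
Numerically: ≈ 114.333333.
(This is only a lower bound; the true E[α(G)] may be larger.)

E[α(G)] ≥ 343/3 ≈ 114.333333.


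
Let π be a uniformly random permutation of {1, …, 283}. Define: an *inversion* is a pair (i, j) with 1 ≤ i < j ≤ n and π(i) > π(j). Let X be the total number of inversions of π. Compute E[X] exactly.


Write X = Σ X_I over the C(283, 2) = 39903 pairs i < j, with X_I the indicator of one inversion.
There are 39903 indicators.
For each fixed pair i < j, the values π(i) and π(j) are two distinct elements of {1, …, 283} in uniformly random order; by symmetry P[π(i) > π(j)] = 1/2.
By linearity: E[X] = 39903 · (1/2) = C(283, 2) · (1/2) = 39903/2 = 39903/2 ≈ 19951.50000.

E[X] = 39903/2 = 19951.50000.


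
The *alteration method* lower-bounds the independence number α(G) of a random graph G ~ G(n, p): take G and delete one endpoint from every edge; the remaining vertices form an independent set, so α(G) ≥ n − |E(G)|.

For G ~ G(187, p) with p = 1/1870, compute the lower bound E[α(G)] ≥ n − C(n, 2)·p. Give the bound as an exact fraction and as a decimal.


E[|E(G)|] = C(187, 2)·p = 17391 · (1/1870) = 93/10.
E[α(G)] ≥ n − E[|E(G)|] = 187 − 93/10 = 1777/10.
Numerically: ≈ 177.700.
(This is only a lower bound; the true E[α(G)] may be larger.)

E[α(G)] ≥ 1777/10 ≈ 177.700.


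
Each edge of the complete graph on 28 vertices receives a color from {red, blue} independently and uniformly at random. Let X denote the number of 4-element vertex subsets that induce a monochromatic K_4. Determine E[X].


Let X = Σ_S X_S over the C(28, 4) = 20475 subsets S of size 4, where X_S = 1 if the K_4 on S is monochromatic.
For a fixed S, the K_4 on S has C(4, 2) = 6 edges. P[all 6 edges red] = (1/2)^6, and likewise for blue, so P[monochromatic] = 2·(1/2)^6 = 2^{1 − 6} = 1/32.
By linearity of expectation: E[X] = C(28, 4) · 2^{1 − 6} = 20475 · 1/32 = 20475/32.
Numerically: E[X] ≈ 639.8438.

E[X] = C(28,4)·2^(1−C(4,2)) = 20475/32 ≈ 639.8438.


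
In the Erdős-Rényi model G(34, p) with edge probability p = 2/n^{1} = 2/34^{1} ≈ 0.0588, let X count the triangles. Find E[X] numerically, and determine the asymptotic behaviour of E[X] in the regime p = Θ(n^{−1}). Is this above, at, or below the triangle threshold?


Number of potential triangles: C(34, 3) = 5984.
Each occurs with probability p³ ≈ (0.0588)³ ≈ 2.03542e-04.
By linearity: E[X] = C(34, 3)·p³ ≈ 5984 · 2.03542e-04 ≈ 1.218.
Here α = 1, so p = 2/n is exactly at the triangle threshold p ~ 1/n. Asymptotically E[X] → c³/6 = 2³/6 = 4/3 ≈ 1.333, a bounded constant. In this regime the triangle count is asymptotically Poisson(c³/6).

E[X] ≈ 1.218; in regime p = Θ(1/n^{1}) E[X] stays bounded (at the triangle threshold p ~ 1/n).


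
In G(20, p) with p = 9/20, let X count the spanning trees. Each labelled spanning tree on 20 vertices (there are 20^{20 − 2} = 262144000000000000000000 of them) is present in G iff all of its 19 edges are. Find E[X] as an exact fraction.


K_20 has 20^{20 − 2} = 262144000000000000000000 labelled spanning trees.
For each such spanning tree H, let X_H = 1 if all 19 edges of H are present in G. Then P[X_H = 1] = p^{19} = (9/20)^{19} = 1350851717672992089/5242880000000000000000000.
Summing the indicators: E[X] = Σ_H E[X_H] = 262144000000000000000000 · p^{19} = 262144000000000000000000 · 1350851717672992089/5242880000000000000000000 = 1350851717672992089/20.
Numerically: E[X] ≈ 6.75e+16.

E[X] = 262144000000000000000000 · (9/20)^{19} = 1350851717672992089/20 ≈ 6.75e+16.


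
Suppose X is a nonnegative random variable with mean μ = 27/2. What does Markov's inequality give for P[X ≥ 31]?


μ = E[X] = 27/2, a = 31.
Markov: P[X ≥ 31] ≤ μ/a = (27/2)/31 = 27/62.
Numerically: ≈ 0.435.
(Since a = 31 > μ = 13.500, the bound 27/62 is < 1 and informative.)

P[X ≥ 31] ≤ 27/62 ≈ 0.435.


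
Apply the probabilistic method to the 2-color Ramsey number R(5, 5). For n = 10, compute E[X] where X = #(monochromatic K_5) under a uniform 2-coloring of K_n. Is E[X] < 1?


E[X] = C(10, 5) · 2^{1 − 10} = 252 · 2^{−9} = 252/512.
As a reduced fraction: E[X] = 63/128 ≈ 0.4922.
Is E[X] < 1? YES.
Since E[X] < 1, there exists a 2-coloring of K_{10} with no monochromatic K_5; hence R(5, 5) > 10.

E[X] = 63/128 ≈ 0.4922; E[X] < 1, so R(5, 5) > 10.


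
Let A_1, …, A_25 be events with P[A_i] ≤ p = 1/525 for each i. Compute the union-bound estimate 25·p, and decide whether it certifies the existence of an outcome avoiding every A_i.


Union bound: P[∪_{i=1}^{25} A_i] ≤ Σ_i P[A_i] ≤ 25·p = 25·(1/525) = 1/21.
Numerically: 1/21 ≈ 0.04762.
Is 1/21 < 1? YES.
Since P[∪ A_i] ≤ 1/21 < 1, the complement has P[∩ A_i^c] ≥ 1 − 1/21 = 20/21 > 0, so some outcome avoids every A_i.

25·p = 1/21 ≈ 0.04762; existence CERTIFIED by the union bound.


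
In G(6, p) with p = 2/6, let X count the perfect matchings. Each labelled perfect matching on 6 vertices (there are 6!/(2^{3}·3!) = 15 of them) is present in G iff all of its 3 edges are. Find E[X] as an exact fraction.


K_6 has 6!/(2^{3}·3!) = 15 labelled perfect matchings.
For each such perfect matching H, let X_H = 1 if all 3 edges of H are present in G. Then P[X_H = 1] = p^{3} = (1/3)^{3} = 1/27.
By linearity: E[X] = Σ_H E[X_H] = 15 · p^{3} = 15 · 1/27 = 5/9.
Numerically: E[X] ≈ 0.555556.

E[X] = 15 · (1/3)^{3} = 5/9 ≈ 0.555556.


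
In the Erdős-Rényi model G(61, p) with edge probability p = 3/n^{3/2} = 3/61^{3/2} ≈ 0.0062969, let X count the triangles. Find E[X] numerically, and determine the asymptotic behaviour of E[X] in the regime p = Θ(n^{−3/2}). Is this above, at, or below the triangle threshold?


Number of potential triangles: C(61, 3) = 35990.
Each occurs with probability p³ ≈ (0.0062969)³ ≈ 2.49677557e-07.
By linearity: E[X] = C(61, 3)·p³ ≈ 35990 · 2.49677557e-07 ≈ 0.008986.
Since α = 3/2 > 1, p = c/n^{3/2} = o(1/n) is below the triangle threshold p ~ 1/n. Asymptotically E[X] ~ (c³/6)·n^{3(1−α)} = (3³/6)·n^{-1.5} → 0, so by Markov's inequality G has no triangles w.h.p.

E[X] ≈ 0.008986; in regime p = Θ(1/n^{3/2}) E[X] tends to 0 (below the triangle threshold p ~ 1/n).


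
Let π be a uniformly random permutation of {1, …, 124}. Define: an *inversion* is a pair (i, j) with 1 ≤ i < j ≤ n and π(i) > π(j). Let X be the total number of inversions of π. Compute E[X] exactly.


Write X = Σ X_I over the C(124, 2) = 7626 pairs i < j, with X_I the indicator of one inversion.
There are 7626 indicators.
For each fixed pair i < j, the values π(i) and π(j) are two distinct elements of {1, …, 124} in uniformly random order; by symmetry P[π(i) > π(j)] = 1/2.
By linearity: E[X] = 7626 · (1/2) = C(124, 2) · (1/2) = 7626/2 = 3813 ≈ 3813.0000.

E[X] = 3813 = 3813.0000.


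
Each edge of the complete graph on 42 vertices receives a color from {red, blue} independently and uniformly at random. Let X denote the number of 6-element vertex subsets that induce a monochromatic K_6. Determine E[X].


Let X = Σ_S X_S over the C(42, 6) = 5245786 subsets S of size 6, where X_S = 1 if the K_6 on S is monochromatic.
For a fixed S, the K_6 on S has C(6, 2) = 15 edges. P[all 15 edges red] = (1/2)^15, and likewise for blue, so P[monochromatic] = 2·(1/2)^15 = 2^{1 − 15} = 1/16384.
By linearity of expectation: E[X] = C(42, 6) · 2^{1 − 15} = 5245786 · 1/16384 = 2622893/8192.
Numerically: E[X] ≈ 320.1774.

E[X] = C(42,6)·2^(1−C(6,2)) = 2622893/8192 ≈ 320.1774.


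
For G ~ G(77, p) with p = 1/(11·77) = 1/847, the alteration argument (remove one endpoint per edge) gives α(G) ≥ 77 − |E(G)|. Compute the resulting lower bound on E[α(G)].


E[|E(G)|] = C(77, 2)·p = 2926 · (1/847) = 38/11.
E[α(G)] ≥ n − E[|E(G)|] = 77 − 38/11 = 809/11.
Numerically: ≈ 73.54545.
(This is only a lower bound; the true E[α(G)] may be larger.)

E[α(G)] ≥ 809/11 ≈ 73.54545.


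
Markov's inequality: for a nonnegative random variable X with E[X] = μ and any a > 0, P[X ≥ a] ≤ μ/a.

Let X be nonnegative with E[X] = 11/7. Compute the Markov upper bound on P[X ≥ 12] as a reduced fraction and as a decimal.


μ = E[X] = 11/7, a = 12.
Markov: P[X ≥ 12] ≤ μ/a = (11/7)/12 = 11/84.
Numerically: ≈ 0.1310.
(Since a = 12 > μ = 1.5714, the bound 11/84 is < 1 and informative.)

P[X ≥ 12] ≤ 11/84 ≈ 0.1310.


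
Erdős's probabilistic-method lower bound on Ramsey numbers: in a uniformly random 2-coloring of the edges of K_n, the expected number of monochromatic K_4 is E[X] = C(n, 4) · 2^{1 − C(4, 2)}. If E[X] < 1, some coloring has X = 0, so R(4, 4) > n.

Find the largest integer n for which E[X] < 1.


We need C(n, 4) · 2^{1 − 6} < 1, i.e. C(n, 4) < 2^{6 − 1} = 32.
Check values of n near the boundary:
  n = 4: C(4, 4) = 1; 1 < 32? YES
  n = 5: C(5, 4) = 5; 5 < 32? YES
  n = 6: C(6, 4) = 15; 15 < 32? YES
  n = 7: C(7, 4) = 35; 35 < 32? NO
  n = 8: C(8, 4) = 70; 70 < 32? NO
  n = 9: C(9, 4) = 126; 126 < 32? NO
The largest n with C(n, 4) < 32 is n = 6 (where E[X] = 15/32 ≈ 0.468750). Hence R(4, 4) > 6, i.e. R(4, 4) ≥ 7.

Largest n = 6; hence R(4, 4) > 6.
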